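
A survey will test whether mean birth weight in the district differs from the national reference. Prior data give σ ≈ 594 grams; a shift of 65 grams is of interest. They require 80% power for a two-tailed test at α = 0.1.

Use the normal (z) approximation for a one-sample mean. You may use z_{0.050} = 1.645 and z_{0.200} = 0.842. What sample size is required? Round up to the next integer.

n = 517

n = (z_{α/2} + z_β)² · σ² / δ²
  = (1.645 + 0.842)² · 594² / 65²
  = 6.1852 · 352836 / 4225
  = 516.53
Round up → n = 517.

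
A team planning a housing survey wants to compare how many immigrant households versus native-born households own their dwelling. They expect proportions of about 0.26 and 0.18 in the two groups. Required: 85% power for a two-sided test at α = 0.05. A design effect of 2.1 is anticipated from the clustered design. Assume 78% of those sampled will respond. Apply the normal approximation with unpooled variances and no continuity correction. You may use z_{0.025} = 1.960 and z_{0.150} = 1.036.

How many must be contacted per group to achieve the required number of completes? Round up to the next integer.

n = 1284 per group

n = (z_{α/2} + z_β)² · [p₁(1−p₁) + p₂(1−p₂)] / (p₁ − p₂)²
  = (1.960 + 1.036)² · (0.26·0.74 + 0.18·0.82) / (0.08)²
  = (2.996)² · (0.1924 + 0.1476) / 0.0064
  = 8.9760 · 0.3400 / 0.0064
  = 476.85
Design effect: 2.1 × 476.85 = 1001.39.
Adjust for 78% response: 1001.39 / 0.78 = 1283.83.
Round up → n = 1284 per group.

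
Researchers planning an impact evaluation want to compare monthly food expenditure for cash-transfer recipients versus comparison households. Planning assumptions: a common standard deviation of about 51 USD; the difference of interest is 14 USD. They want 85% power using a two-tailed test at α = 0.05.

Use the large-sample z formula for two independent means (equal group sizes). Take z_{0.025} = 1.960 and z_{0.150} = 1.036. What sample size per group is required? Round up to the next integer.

n = (z_{α/2} + z_β)² · (σ₁² + σ₂²) / δ²
  = (1.960 + 1.036)² · (2·51² = 5202) / 14²
  = 8.9760 · 5202 / 196
  = 238.23
Round up → n = 239 per group.

n = 239 per group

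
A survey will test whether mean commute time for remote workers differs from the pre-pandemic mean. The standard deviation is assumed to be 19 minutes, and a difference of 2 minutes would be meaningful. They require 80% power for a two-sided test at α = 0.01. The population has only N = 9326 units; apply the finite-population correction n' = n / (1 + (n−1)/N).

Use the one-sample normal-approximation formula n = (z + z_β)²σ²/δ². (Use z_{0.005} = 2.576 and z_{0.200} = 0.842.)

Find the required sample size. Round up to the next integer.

n = (z_{α/2} + z_β)² · σ² / δ²
  = (2.576 + 0.842)² · 19² / 2²
  = 11.6827 · 361 / 4
  = 1054.37
Finite-population correction (N = 9326): 1054.37 / (1 + (1054.37 − 1)/9326) = 947.36.
Round up → n = 948.

n = 948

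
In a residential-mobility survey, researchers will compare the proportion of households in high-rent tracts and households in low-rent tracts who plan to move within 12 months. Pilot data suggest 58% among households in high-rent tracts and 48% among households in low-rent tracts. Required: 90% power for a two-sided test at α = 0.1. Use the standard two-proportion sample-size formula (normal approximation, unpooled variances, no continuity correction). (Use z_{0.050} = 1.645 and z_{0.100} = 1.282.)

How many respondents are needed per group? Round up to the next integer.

n = 423 per group

n = (z_{α/2} + z_β)² · [p₁(1−p₁) + p₂(1−p₂)] / (p₁ − p₂)²
  = (1.645 + 1.282)² · (0.58·0.42 + 0.48·0.52) / (0.10)²
  = (2.927)² · (0.2436 + 0.2496) / 0.0100
  = 8.5673 · 0.4932 / 0.0100
  = 422.54
Round up → n = 423 per group.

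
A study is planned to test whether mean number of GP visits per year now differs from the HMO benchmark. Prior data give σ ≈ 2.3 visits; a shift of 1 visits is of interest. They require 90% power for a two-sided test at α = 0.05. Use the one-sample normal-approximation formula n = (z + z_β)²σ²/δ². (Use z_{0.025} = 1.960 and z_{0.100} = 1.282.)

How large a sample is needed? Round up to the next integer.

n = (z_{α/2} + z_β)² · σ² / δ²
  = (1.960 + 1.282)² · 2.3² / 1²
  = 10.5106 · 5.29 / 1
  = 55.60
Round up → n = 56.

n = 56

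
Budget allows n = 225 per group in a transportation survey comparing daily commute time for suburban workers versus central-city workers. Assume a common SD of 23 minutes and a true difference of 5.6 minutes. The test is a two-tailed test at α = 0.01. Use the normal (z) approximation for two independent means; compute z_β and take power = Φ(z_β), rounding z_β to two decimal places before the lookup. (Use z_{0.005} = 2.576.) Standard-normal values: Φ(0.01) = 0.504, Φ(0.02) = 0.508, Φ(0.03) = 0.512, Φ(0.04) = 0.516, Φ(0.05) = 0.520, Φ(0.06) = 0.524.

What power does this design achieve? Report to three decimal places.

Power ≈ 0.504

z_β = δ·√(n/(σ₁²+σ₂²)) − z_{α/2}
    = 5.6 · √(225/1058) − 2.576
    = 5.6 · 0.46116 − 2.576
    = 2.5825 − 2.576 = 0.0065 → 0.01
Power = Φ(0.01) = 0.504.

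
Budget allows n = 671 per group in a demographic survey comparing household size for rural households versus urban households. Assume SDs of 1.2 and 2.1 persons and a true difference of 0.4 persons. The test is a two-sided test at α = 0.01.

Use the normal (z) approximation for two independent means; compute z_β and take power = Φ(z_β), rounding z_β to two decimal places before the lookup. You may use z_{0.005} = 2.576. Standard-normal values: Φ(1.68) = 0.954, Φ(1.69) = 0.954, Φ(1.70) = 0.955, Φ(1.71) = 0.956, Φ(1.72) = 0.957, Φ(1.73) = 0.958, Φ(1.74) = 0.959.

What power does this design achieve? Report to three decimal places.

z_β = δ·√(n/(σ₁²+σ₂²)) − z_{α/2}
    = 0.4 · √(671/5.85) − 2.576
    = 0.4 · 10.70985 − 2.576
    = 4.2839 − 2.576 = 1.7079 → 1.71
Power = Φ(1.71) = 0.956.

Power ≈ 0.956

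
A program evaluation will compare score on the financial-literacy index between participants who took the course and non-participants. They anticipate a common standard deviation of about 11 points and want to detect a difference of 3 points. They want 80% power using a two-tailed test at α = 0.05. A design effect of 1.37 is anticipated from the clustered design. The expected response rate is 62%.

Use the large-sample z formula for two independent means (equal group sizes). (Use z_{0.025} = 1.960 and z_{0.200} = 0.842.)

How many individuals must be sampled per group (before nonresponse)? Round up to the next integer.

n = (z_{α/2} + z_β)² · (σ₁² + σ₂²) / δ²
  = (1.960 + 0.842)² · (2·11² = 242) / 3²
  = 7.8512 · 242 / 9
  = 211.11
Design effect: 1.37 × 211.11 = 289.22.
Adjust for 62% response: 289.22 / 0.62 = 466.49.
Round up → n = 467 per group.

n = 467 per group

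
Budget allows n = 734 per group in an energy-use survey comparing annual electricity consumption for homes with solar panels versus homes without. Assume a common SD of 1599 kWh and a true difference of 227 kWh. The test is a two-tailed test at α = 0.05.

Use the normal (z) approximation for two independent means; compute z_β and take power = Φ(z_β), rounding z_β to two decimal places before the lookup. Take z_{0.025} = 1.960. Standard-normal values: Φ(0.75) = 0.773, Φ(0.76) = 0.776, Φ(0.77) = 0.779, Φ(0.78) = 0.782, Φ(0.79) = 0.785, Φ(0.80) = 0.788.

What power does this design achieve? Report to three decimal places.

z_β = δ·√(n/(σ₁²+σ₂²)) − z_{α/2}
    = 227 · √(734/5113602) − 1.960
    = 227 · 0.01198 − 1.960
    = 2.7196 − 1.960 = 0.7596 → 0.76
Power = Φ(0.76) = 0.776.

Power ≈ 0.776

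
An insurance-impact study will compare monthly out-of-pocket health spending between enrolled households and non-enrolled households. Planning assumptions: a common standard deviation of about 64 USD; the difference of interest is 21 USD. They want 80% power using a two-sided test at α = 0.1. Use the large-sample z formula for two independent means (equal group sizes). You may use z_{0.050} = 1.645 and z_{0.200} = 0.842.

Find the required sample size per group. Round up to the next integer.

n = (z_{α/2} + z_β)² · (σ₁² + σ₂²) / δ²
  = (1.645 + 0.842)² · (2·64² = 8192) / 21²
  = 6.1852 · 8192 / 441
  = 114.90
Round up → n = 115 per group.

n = 115 per group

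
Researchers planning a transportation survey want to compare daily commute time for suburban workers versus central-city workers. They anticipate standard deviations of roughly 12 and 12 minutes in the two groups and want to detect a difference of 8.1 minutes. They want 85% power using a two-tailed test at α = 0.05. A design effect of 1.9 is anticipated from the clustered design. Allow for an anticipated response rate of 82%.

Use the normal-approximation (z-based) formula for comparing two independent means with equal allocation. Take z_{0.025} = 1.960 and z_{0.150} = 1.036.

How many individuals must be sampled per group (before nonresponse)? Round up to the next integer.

n = (z_{α/2} + z_β)² · (σ₁² + σ₂²) / δ²
  = (1.960 + 1.036)² · (12² + 12² = 288) / 8.1²
  = 8.9760 · 288 / 65.61
  = 39.40
Design effect: 1.9 × 39.40 = 74.86.
Adjust for 82% response: 74.86 / 0.82 = 91.29.
Round up → n = 92 per group.

n = 92 per group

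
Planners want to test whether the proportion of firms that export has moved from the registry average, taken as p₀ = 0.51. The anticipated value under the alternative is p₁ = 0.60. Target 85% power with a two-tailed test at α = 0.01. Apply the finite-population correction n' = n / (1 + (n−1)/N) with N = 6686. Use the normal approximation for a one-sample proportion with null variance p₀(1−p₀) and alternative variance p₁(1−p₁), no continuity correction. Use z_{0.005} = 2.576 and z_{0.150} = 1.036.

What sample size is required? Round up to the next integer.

n = [z_{α/2}·√(p₀q₀) + z_β·√(p₁q₁)]² / (p₁ − p₀)²
  = [2.576·√(0.51·0.49) + 1.036·√(0.60·0.40)]² / (0.09)²
  = [2.576·0.4999 + 1.036·0.4899]² / 0.0081
  = [1.7953]² / 0.0081
  = 397.90
Finite-population correction (N = 6686): 397.90 / (1 + (397.90 − 1)/6686) = 375.61.
Round up → n = 376.

n = 376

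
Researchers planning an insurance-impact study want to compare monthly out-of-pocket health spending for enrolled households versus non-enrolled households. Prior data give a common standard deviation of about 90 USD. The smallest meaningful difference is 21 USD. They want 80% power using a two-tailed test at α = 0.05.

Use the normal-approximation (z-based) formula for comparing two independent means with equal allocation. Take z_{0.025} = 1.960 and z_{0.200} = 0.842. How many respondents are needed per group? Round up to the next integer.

n = (z_{α/2} + z_β)² · (σ₁² + σ₂²) / δ²
  = (1.960 + 0.842)² · (2·90² = 16200) / 21²
  = 7.8512 · 16200 / 441
  = 288.41
Round up → n = 289 per group.

n = 289 per group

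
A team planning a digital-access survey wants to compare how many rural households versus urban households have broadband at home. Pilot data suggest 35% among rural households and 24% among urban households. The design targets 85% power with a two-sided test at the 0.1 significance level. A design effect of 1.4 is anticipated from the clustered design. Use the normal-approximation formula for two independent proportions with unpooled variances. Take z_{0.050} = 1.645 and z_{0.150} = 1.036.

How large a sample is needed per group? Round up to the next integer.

n = 341 per group

n = (z_{α/2} + z_β)² · [p₁(1−p₁) + p₂(1−p₂)] / (p₁ − p₂)²
  = (1.645 + 1.036)² · (0.35·0.65 + 0.24·0.76) / (0.11)²
  = (2.681)² · (0.2275 + 0.1824) / 0.0121
  = 7.1878 · 0.4099 / 0.0121
  = 243.49
Design effect: 1.4 × 243.49 = 340.89.
Round up → n = 341 per group.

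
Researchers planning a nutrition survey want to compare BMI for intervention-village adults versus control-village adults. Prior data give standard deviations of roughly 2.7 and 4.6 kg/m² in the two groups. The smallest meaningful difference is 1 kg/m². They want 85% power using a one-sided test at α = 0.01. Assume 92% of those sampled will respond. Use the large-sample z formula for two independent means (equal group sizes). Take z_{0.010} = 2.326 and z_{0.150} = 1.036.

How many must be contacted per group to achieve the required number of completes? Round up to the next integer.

n = 350 per group

n = (z_α + z_β)² · (σ₁² + σ₂²) / δ²
  = (2.326 + 1.036)² · (2.7² + 4.6² = 28.45) / 1²
  = 11.3030 · 28.45 / 1
  = 321.57
Adjust for 92% response: 321.57 / 0.92 = 349.53.
Round up → n = 350 per group.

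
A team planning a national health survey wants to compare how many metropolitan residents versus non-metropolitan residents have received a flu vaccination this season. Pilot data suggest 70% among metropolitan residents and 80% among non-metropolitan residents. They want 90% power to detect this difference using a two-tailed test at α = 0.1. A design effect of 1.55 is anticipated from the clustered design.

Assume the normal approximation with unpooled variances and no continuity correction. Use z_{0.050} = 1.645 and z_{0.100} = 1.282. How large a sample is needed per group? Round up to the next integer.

n = (z_{α/2} + z_β)² · [p₁(1−p₁) + p₂(1−p₂)] / (p₁ − p₂)²
  = (1.645 + 1.282)² · (0.70·0.30 + 0.80·0.20) / (-0.10)²
  = (2.927)² · (0.2100 + 0.1600) / 0.0100
  = 8.5673 · 0.3700 / 0.0100
  = 316.99
Design effect: 1.55 × 316.99 = 491.34.
Round up → n = 492 per group.

n = 492 per group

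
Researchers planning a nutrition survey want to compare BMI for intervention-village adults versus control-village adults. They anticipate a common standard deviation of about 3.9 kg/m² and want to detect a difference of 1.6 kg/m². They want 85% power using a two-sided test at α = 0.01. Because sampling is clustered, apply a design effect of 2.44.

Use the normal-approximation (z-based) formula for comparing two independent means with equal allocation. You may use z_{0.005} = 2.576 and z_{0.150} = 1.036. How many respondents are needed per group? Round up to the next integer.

n = (z_{α/2} + z_β)² · (σ₁² + σ₂²) / δ²
  = (2.576 + 1.036)² · (2·3.9² = 30.42) / 1.6²
  = 13.0465 · 30.42 / 2.56
  = 155.03
Design effect: 2.44 × 155.03 = 378.27.
Round up → n = 379 per group.

n = 379 per group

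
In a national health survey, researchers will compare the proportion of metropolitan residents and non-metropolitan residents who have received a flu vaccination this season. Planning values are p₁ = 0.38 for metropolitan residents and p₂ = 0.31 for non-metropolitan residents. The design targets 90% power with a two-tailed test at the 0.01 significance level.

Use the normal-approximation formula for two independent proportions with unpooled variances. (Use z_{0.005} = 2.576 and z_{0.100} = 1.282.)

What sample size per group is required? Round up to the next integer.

n = 1366 per group

n = (z_{α/2} + z_β)² · [p₁(1−p₁) + p₂(1−p₂)] / (p₁ − p₂)²
  = (2.576 + 1.282)² · (0.38·0.62 + 0.31·0.69) / (0.07)²
  = (3.858)² · (0.2356 + 0.2139) / 0.0049
  = 14.8842 · 0.4495 / 0.0049
  = 1365.39
Round up → n = 1366 per group.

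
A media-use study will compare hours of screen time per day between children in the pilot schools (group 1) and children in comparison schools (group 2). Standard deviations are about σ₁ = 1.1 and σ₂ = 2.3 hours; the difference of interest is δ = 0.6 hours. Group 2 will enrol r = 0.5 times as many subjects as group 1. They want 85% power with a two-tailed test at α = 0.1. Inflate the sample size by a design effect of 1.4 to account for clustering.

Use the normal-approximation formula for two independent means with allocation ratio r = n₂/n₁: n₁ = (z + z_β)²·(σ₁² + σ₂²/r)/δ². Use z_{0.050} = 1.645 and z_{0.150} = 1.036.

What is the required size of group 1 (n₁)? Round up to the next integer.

n₁ = (z_{α/2} + z_β)² · (σ₁² + σ₂²/r) / δ²
   = (1.645 + 1.036)² · (1.1² + 2.3²/0.5) / 0.6²
   = 7.1878 · (1.21 + 10.58) / 0.36
   = 7.1878 · 11.79 / 0.36
   = 235.40
Design effect: 1.4 × 235.40 = 329.56.
Round up → n₁ = 330; n₂ = r·n₁ = 0.5 × 330 = 165.

n₁ = 330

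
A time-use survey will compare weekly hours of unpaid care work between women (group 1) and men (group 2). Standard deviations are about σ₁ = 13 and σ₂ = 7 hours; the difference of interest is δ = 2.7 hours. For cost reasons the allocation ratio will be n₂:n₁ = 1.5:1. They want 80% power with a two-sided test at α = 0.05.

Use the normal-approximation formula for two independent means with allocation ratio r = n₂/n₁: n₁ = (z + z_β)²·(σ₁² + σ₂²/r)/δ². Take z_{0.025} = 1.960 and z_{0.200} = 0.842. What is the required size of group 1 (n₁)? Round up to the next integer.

n₁ = (z_{α/2} + z_β)² · (σ₁² + σ₂²/r) / δ²
   = (1.960 + 0.842)² · (13² + 7²/1.5) / 2.7²
   = 7.8512 · (169 + 32.6667) / 7.29
   = 7.8512 · 201.6667 / 7.29
   = 217.19
Round up → n₁ = 218; n₂ = r·n₁ = 1.5 × 218 = 327.

n₁ = 218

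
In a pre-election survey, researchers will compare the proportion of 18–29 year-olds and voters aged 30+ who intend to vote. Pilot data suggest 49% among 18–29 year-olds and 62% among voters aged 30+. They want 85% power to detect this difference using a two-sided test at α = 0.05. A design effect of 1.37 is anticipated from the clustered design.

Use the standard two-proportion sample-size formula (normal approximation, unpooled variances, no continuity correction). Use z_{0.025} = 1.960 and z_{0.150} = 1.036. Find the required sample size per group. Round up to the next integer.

n = 354 per group

n = (z_{α/2} + z_β)² · [p₁(1−p₁) + p₂(1−p₂)] / (p₁ − p₂)²
  = (1.960 + 1.036)² · (0.49·0.51 + 0.62·0.38) / (-0.13)²
  = (2.996)² · (0.2499 + 0.2356) / 0.0169
  = 8.9760 · 0.4855 / 0.0169
  = 257.86
Design effect: 1.37 × 257.86 = 353.27.
Round up → n = 354 per group.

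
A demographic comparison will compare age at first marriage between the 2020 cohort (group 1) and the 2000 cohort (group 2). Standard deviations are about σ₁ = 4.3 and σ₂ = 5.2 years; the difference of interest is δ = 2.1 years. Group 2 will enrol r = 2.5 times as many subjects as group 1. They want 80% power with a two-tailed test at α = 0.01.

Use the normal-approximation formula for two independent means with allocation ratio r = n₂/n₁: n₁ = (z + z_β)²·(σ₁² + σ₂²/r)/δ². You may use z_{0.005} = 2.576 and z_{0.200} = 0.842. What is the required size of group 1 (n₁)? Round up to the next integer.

n₁ = (z_{α/2} + z_β)² · (σ₁² + σ₂²/r) / δ²
   = (2.576 + 0.842)² · (4.3² + 5.2²/2.5) / 2.1²
   = 11.6827 · (18.49 + 10.816) / 4.41
   = 11.6827 · 29.306 / 4.41
   = 77.64
Round up → n₁ = 78; n₂ = r·n₁ = 2.5 × 78 = 195.

n₁ = 78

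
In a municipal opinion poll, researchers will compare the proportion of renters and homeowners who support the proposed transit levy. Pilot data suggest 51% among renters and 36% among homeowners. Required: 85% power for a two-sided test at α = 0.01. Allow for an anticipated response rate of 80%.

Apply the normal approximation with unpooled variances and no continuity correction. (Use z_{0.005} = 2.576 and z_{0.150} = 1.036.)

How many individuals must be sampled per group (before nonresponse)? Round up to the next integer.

n = 349 per group

n = (z_{α/2} + z_β)² · [p₁(1−p₁) + p₂(1−p₂)] / (p₁ − p₂)²
  = (2.576 + 1.036)² · (0.51·0.49 + 0.36·0.64) / (0.15)²
  = (3.612)² · (0.2499 + 0.2304) / 0.0225
  = 13.0465 · 0.4803 / 0.0225
  = 278.50
Adjust for 80% response: 278.50 / 0.80 = 348.13.
Round up → n = 349 per group.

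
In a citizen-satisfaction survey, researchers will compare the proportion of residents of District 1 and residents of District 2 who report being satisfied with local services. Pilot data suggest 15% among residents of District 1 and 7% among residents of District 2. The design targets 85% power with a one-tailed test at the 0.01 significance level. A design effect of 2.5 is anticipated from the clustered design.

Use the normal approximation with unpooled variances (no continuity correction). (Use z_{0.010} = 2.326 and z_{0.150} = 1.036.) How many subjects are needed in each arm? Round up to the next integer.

n = (z_α + z_β)² · [p₁(1−p₁) + p₂(1−p₂)] / (p₁ − p₂)²
  = (2.326 + 1.036)² · (0.15·0.85 + 0.07·0.93) / (0.08)²
  = (3.362)² · (0.1275 + 0.0651) / 0.0064
  = 11.3030 · 0.1926 / 0.0064
  = 340.15
Design effect: 2.5 × 340.15 = 850.38.
Round up → n = 851 per group.

n = 851 per group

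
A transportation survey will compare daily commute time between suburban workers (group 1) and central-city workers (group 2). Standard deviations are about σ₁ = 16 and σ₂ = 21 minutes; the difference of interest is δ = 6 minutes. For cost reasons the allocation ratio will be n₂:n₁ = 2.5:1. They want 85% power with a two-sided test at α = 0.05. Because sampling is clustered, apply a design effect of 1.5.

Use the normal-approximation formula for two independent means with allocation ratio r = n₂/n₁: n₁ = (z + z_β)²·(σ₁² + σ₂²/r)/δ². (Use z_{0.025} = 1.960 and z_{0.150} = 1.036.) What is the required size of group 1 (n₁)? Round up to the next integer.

n₁ = (z_{α/2} + z_β)² · (σ₁² + σ₂²/r) / δ²
   = (1.960 + 1.036)² · (16² + 21²/2.5) / 6²
   = 8.9760 · (256 + 176.4) / 36
   = 8.9760 · 432.4 / 36
   = 107.81
Design effect: 1.5 × 107.81 = 161.72.
Round up → n₁ = 162; n₂ = r·n₁ = 2.5 × 162 = 405.

n₁ = 162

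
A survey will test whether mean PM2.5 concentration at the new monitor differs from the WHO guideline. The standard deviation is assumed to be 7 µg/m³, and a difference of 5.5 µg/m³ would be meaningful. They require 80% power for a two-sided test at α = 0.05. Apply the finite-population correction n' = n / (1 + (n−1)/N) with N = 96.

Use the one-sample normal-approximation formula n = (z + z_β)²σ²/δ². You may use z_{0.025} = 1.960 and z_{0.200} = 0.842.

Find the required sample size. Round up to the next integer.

n = 12

n = (z_{α/2} + z_β)² · σ² / δ²
  = (1.960 + 0.842)² · 7² / 5.5²
  = 7.8512 · 49 / 30.25
  = 12.72
Finite-population correction (N = 96): 12.72 / (1 + (12.72 − 1)/96) = 11.33.
Round up → n = 12.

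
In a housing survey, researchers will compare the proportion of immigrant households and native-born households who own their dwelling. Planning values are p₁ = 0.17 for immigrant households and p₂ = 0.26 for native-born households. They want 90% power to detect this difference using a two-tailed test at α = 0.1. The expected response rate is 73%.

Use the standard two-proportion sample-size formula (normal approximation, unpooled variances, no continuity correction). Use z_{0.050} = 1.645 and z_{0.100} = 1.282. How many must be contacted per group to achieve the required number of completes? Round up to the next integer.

n = (z_{α/2} + z_β)² · [p₁(1−p₁) + p₂(1−p₂)] / (p₁ − p₂)²
  = (1.645 + 1.282)² · (0.17·0.83 + 0.26·0.74) / (-0.09)²
  = (2.927)² · (0.1411 + 0.1924) / 0.0081
  = 8.5673 · 0.3335 / 0.0081
  = 352.74
Adjust for 73% response: 352.74 / 0.73 = 483.21.
Round up → n = 484 per group.

n = 484 per group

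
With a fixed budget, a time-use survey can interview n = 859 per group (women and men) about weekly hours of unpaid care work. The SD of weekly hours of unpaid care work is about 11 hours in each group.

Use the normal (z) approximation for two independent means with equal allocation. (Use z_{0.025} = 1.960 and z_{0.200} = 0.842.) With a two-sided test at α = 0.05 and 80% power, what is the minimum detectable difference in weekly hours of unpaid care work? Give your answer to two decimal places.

δ = (z_{α/2} + z_β) · √((σ₁²+σ₂²)/n)
  = (1.960 + 0.842) · √(242/859)
  = 2.802 · √0.28172
  = 2.802 · 0.5308
  = 1.4872

Minimum detectable difference ≈ 1.49 hours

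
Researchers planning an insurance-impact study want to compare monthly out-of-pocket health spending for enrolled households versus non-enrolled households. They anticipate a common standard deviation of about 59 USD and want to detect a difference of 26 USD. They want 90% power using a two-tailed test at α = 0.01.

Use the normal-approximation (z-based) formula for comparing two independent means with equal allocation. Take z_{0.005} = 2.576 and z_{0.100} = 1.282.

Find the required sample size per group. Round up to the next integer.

n = (z_{α/2} + z_β)² · (σ₁² + σ₂²) / δ²
  = (2.576 + 1.282)² · (2·59² = 6962) / 26²
  = 14.8842 · 6962 / 676
  = 153.29
Round up → n = 154 per group.

n = 154 per group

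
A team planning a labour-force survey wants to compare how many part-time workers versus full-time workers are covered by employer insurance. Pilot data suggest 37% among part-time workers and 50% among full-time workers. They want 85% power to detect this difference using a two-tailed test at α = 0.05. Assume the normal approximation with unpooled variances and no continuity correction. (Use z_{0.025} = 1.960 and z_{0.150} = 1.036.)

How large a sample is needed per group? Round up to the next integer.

n = (z_{α/2} + z_β)² · [p₁(1−p₁) + p₂(1−p₂)] / (p₁ − p₂)²
  = (1.960 + 1.036)² · (0.37·0.63 + 0.50·0.50) / (-0.13)²
  = (2.996)² · (0.2331 + 0.2500) / 0.0169
  = 8.9760 · 0.4831 / 0.0169
  = 256.59
Round up → n = 257 per group.

n = 257 per group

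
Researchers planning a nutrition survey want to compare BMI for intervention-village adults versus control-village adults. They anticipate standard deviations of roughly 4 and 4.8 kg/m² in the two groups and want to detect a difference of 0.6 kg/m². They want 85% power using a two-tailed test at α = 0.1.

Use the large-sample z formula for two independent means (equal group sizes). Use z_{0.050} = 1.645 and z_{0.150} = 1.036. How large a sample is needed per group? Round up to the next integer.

n = 780 per group

n = (z_{α/2} + z_β)² · (σ₁² + σ₂²) / δ²
  = (1.645 + 1.036)² · (4² + 4.8² = 39.04) / 0.6²
  = 7.1878 · 39.04 / 0.36
  = 779.47
Round up → n = 780 per group.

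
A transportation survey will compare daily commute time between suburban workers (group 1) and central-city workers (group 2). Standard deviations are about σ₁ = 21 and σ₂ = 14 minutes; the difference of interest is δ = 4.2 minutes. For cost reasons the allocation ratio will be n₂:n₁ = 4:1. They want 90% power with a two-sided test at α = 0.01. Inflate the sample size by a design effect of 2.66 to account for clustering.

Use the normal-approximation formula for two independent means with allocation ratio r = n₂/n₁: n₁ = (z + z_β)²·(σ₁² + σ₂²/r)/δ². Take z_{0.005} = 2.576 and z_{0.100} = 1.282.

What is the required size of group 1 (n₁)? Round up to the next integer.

n₁ = (z_{α/2} + z_β)² · (σ₁² + σ₂²/r) / δ²
   = (2.576 + 1.282)² · (21² + 14²/4) / 4.2²
   = 14.8842 · (441 + 49) / 17.64
   = 14.8842 · 490 / 17.64
   = 413.45
Design effect: 2.66 × 413.45 = 1099.77.
Round up → n₁ = 1100; n₂ = r·n₁ = 4 × 1100 = 4400.

n₁ = 1100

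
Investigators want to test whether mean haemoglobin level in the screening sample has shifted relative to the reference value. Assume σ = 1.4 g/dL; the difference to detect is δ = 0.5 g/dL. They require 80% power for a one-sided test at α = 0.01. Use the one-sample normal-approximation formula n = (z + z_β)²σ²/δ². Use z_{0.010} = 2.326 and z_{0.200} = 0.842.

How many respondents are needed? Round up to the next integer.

n = 79

n = (z_α + z_β)² · σ² / δ²
  = (2.326 + 0.842)² · 1.4² / 0.5²
  = 10.0362 · 1.96 / 0.25
  = 78.68
Round up → n = 79.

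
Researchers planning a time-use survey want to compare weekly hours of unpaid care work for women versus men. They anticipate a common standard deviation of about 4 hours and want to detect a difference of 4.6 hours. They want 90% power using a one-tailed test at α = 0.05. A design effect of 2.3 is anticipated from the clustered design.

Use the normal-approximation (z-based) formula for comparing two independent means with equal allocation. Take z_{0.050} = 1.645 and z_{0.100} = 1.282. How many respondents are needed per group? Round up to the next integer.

n = (z_α + z_β)² · (σ₁² + σ₂²) / δ²
  = (1.645 + 1.282)² · (2·4² = 32) / 4.6²
  = 8.5673 · 32 / 21.16
  = 12.96
Design effect: 2.3 × 12.96 = 29.80.
Round up → n = 30 per group.

n = 30 per group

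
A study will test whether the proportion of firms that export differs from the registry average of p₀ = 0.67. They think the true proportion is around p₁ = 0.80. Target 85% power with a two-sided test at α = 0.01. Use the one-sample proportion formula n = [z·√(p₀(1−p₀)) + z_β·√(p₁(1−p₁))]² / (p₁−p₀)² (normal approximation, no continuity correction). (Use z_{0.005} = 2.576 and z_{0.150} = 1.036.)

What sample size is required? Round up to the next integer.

n = 157

n = [z_{α/2}·√(p₀q₀) + z_β·√(p₁q₁)]² / (p₁ − p₀)²
  = [2.576·√(0.67·0.33) + 1.036·√(0.80·0.20)]² / (0.13)²
  = [2.576·0.4702 + 1.036·0.4000]² / 0.0169
  = [1.6257]² / 0.0169
  = 156.38
Round up → n = 157.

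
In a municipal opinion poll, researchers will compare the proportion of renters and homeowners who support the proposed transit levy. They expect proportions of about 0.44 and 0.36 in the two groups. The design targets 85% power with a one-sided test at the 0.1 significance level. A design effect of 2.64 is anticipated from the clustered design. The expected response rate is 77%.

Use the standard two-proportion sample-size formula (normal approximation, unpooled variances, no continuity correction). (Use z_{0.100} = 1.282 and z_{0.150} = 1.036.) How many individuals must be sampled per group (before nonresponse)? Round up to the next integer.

n = 1373 per group

n = (z_α + z_β)² · [p₁(1−p₁) + p₂(1−p₂)] / (p₁ − p₂)²
  = (1.282 + 1.036)² · (0.44·0.56 + 0.36·0.64) / (0.08)²
  = (2.318)² · (0.2464 + 0.2304) / 0.0064
  = 5.3731 · 0.4768 / 0.0064
  = 400.30
Design effect: 2.64 × 400.30 = 1056.79.
Adjust for 77% response: 1056.79 / 0.77 = 1372.45.
Round up → n = 1373 per group.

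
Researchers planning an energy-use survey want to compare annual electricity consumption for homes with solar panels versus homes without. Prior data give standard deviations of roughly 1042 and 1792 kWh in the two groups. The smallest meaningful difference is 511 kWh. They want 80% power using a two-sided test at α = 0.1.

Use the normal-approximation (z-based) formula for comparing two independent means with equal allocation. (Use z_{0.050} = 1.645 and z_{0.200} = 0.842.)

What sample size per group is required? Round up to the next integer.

n = 102 per group

n = (z_{α/2} + z_β)² · (σ₁² + σ₂²) / δ²
  = (1.645 + 0.842)² · (1042² + 1792² = 4297028) / 511²
  = 6.1852 · 4297028 / 261121
  = 101.78
Round up → n = 102 per group.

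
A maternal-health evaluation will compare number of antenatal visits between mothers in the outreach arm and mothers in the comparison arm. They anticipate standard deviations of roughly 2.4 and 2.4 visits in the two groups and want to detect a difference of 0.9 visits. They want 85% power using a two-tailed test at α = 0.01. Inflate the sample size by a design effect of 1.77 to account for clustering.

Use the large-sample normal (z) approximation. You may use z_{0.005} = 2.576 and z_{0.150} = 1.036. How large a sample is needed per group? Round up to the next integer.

n = (z_{α/2} + z_β)² · (σ₁² + σ₂²) / δ²
  = (2.576 + 1.036)² · (2.4² + 2.4² = 11.52) / 0.9²
  = 13.0465 · 11.52 / 0.81
  = 185.55
Design effect: 1.77 × 185.55 = 328.43.
Round up → n = 329 per group.

n = 329 per group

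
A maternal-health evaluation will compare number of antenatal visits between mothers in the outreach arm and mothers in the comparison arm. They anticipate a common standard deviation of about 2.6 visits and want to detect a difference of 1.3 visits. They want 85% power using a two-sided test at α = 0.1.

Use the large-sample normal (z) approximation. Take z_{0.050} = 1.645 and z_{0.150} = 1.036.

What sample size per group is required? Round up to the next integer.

n = 58 per group

n = (z_{α/2} + z_β)² · (σ₁² + σ₂²) / δ²
  = (1.645 + 1.036)² · (2·2.6² = 13.52) / 1.3²
  = 7.1878 · 13.52 / 1.69
  = 57.50
Round up → n = 58 per group.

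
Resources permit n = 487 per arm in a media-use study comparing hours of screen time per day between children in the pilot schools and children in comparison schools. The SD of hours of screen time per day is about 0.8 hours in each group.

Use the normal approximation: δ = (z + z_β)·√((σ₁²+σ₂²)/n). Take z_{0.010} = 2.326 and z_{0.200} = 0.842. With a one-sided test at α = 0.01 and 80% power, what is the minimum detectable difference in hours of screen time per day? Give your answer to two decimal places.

Minimum detectable difference ≈ 0.16 hours

δ = (z_α + z_β) · √((σ₁²+σ₂²)/n)
  = (2.326 + 0.842) · √(1.28/487)
  = 3.168 · √0.00263
  = 3.168 · 0.0513
  = 0.1624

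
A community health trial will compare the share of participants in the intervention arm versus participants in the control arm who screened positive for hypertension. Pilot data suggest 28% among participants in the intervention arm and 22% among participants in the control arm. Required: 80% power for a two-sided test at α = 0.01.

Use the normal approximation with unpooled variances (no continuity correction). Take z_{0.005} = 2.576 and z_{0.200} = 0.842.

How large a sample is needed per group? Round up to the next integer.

n = (z_{α/2} + z_β)² · [p₁(1−p₁) + p₂(1−p₂)] / (p₁ − p₂)²
  = (2.576 + 0.842)² · (0.28·0.72 + 0.22·0.78) / (0.06)²
  = (3.418)² · (0.2016 + 0.1716) / 0.0036
  = 11.6827 · 0.3732 / 0.0036
  = 1211.11
Round up → n = 1212 per group.

n = 1212 per group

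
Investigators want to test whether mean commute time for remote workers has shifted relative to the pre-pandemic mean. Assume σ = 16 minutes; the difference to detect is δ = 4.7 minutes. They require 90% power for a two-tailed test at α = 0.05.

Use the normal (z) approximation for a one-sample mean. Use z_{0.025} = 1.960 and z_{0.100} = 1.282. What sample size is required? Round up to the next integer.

n = (z_{α/2} + z_β)² · σ² / δ²
  = (1.960 + 1.282)² · 16² / 4.7²
  = 10.5106 · 256 / 22.09
  = 121.81
Round up → n = 122.

n = 122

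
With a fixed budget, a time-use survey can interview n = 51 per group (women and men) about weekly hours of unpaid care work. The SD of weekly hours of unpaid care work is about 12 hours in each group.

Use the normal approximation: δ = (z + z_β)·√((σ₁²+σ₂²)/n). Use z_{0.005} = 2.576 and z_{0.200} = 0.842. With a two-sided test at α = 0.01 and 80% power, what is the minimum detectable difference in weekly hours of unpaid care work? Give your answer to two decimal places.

δ = (z_{α/2} + z_β) · √((σ₁²+σ₂²)/n)
  = (2.576 + 0.842) · √(288/51)
  = 3.418 · √5.6471
  = 3.418 · 2.3764
  = 8.1224

Minimum detectable difference ≈ 8.12 hours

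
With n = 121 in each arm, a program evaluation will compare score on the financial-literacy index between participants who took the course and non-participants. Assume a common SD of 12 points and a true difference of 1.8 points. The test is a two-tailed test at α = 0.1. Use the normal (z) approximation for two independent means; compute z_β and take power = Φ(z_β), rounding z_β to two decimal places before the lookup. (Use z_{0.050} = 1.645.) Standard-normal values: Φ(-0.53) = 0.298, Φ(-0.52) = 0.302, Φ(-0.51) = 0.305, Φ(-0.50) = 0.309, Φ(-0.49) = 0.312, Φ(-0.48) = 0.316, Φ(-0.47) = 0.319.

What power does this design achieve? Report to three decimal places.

z_β = δ·√(n/(σ₁²+σ₂²)) − z_{α/2}
    = 1.8 · √(121/288) − 1.645
    = 1.8 · 0.64818 − 1.645
    = 1.1667 − 1.645 = -0.4783 → -0.48
Power = Φ(-0.48) = 0.316.

Power ≈ 0.316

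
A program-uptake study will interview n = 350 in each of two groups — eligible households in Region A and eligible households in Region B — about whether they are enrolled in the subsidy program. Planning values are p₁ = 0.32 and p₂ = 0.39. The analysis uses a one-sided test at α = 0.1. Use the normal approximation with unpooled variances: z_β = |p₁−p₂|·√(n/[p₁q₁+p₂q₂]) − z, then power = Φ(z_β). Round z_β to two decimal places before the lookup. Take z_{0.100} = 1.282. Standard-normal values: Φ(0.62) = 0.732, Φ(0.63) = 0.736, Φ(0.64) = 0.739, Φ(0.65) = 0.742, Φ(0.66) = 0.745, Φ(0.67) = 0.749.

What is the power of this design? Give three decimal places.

Power ≈ 0.745

z_β = |p₁−p₂|·√(n/[p₁q₁+p₂q₂]) − z_α
    = 0.07 · √(350/0.4555) − 1.282
    = 0.07 · 27.7198 − 1.282
    = 1.9404 − 1.282 = 0.6584 → 0.66
Power = Φ(0.66) = 0.745.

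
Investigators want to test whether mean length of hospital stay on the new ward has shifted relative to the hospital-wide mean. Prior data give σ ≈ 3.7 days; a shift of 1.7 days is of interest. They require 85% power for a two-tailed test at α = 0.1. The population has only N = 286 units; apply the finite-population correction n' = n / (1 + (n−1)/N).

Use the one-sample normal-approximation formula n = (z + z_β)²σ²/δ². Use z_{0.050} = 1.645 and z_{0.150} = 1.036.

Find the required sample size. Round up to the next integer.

n = (z_{α/2} + z_β)² · σ² / δ²
  = (1.645 + 1.036)² · 3.7² / 1.7²
  = 7.1878 · 13.69 / 2.89
  = 34.05
Finite-population correction (N = 286): 34.05 / (1 + (34.05 − 1)/286) = 30.52.
Round up → n = 31.

n = 31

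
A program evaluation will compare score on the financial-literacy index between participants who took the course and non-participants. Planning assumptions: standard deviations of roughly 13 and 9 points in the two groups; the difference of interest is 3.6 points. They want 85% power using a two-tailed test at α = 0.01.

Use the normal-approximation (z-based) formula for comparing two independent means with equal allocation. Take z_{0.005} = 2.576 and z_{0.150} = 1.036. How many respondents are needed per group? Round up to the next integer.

n = 252 per group

n = (z_{α/2} + z_β)² · (σ₁² + σ₂²) / δ²
  = (2.576 + 1.036)² · (13² + 9² = 250) / 3.6²
  = 13.0465 · 250 / 12.96
  = 251.67
Round up → n = 252 per group.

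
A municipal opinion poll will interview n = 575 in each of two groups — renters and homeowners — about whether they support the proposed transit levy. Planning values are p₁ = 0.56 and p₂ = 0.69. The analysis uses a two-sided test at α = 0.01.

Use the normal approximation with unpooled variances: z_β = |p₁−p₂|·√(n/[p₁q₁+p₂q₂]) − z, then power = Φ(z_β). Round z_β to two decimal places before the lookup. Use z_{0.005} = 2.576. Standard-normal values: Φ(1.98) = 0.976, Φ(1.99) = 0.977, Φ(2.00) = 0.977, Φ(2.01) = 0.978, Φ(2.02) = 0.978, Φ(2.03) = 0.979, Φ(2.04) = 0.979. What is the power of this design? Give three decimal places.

Power ≈ 0.978

z_β = |p₁−p₂|·√(n/[p₁q₁+p₂q₂]) − z_{α/2}
    = 0.13 · √(575/0.4603) − 2.576
    = 0.13 · 35.3438 − 2.576
    = 4.5947 − 2.576 = 2.0187 → 2.02
Power = Φ(2.02) = 0.978.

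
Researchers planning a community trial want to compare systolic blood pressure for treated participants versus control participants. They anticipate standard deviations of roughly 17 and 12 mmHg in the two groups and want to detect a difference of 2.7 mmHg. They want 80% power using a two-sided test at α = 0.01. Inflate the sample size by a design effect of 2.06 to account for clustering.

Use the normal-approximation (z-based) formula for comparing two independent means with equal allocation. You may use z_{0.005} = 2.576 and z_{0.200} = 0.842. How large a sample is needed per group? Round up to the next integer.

n = (z_{α/2} + z_β)² · (σ₁² + σ₂²) / δ²
  = (2.576 + 0.842)² · (17² + 12² = 433) / 2.7²
  = 11.6827 · 433 / 7.29
  = 693.91
Design effect: 2.06 × 693.91 = 1429.46.
Round up → n = 1430 per group.

n = 1430 per group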